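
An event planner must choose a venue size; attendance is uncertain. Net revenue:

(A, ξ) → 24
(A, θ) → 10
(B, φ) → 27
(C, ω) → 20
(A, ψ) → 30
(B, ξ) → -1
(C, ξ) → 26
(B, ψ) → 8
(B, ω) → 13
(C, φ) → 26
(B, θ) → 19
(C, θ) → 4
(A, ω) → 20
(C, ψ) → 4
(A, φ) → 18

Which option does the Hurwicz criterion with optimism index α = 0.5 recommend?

A: 0.5·30 + 0.5·10 = 20
B: 0.5·27 + 0.5·(-1) = 13
C: 0.5·26 + 0.5·4 = 15
Highest Hurwicz score = 20 → A.

A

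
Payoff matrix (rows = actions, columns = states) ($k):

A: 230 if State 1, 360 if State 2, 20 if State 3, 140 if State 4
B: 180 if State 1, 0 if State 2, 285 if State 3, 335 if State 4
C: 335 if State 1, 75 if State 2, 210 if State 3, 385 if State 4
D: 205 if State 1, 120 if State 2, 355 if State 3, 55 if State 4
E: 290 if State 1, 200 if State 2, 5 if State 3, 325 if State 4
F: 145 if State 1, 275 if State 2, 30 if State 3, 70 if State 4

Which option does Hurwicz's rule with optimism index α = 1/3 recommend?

C

A: 1/3·360 + 2/3·20 = 400/3
B: 1/3·335 + 2/3·0 = 335/3
C: 1/3·385 + 2/3·75 = 535/3
D: 1/3·355 + 2/3·55 = 155
E: 1/3·325 + 2/3·5 = 335/3
F: 1/3·275 + 2/3·30 = 335/3
Highest Hurwicz score = 535/3 → C.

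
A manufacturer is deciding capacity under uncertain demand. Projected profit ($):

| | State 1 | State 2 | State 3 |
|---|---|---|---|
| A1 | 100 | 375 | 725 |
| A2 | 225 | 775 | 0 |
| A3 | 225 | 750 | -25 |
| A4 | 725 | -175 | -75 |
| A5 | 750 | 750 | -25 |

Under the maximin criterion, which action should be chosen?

Row minima: A1=100, A2=0, A3=-25, A4=-175, A5=-25
Best worst-case = 100 → A1.

A1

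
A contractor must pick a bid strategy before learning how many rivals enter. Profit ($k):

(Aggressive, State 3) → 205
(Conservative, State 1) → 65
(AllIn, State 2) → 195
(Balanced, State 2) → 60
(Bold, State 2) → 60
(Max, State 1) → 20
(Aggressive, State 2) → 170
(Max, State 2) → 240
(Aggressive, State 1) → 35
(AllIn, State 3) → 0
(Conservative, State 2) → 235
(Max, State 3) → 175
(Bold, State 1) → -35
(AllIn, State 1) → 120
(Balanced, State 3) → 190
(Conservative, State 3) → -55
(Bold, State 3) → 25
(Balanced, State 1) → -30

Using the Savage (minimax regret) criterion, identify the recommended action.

Aggressive

Column bests: State 1=120, State 2=240, State 3=205.
Conservative regrets: 55, 5, 260 → max 260
Balanced regrets: 150, 180, 15 → max 180
Aggressive regrets: 85, 70, 0 → max 85
Bold regrets: 155, 180, 180 → max 180
AllIn regrets: 0, 45, 205 → max 205
Max regrets: 100, 0, 30 → max 100
Smallest max regret = 85 → Aggressive.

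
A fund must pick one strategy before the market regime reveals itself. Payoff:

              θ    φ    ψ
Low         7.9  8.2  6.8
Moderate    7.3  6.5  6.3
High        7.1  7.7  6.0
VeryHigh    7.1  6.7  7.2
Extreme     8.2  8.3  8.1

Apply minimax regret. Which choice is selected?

Extreme

Column bests: θ=8.2, φ=8.3, ψ=8.1.
Low regrets: 0.3, 0.1, 1.3 → max 1.3
Moderate regrets: 0.9, 1.8, 1.8 → max 1.8
High regrets: 1.1, 0.6, 2.1 → max 2.1
VeryHigh regrets: 1.1, 1.6, 0.9 → max 1.6
Extreme regrets: 0.0, 0.0, 0.0 → max 0.0
Smallest max regret = 0.0 → Extreme.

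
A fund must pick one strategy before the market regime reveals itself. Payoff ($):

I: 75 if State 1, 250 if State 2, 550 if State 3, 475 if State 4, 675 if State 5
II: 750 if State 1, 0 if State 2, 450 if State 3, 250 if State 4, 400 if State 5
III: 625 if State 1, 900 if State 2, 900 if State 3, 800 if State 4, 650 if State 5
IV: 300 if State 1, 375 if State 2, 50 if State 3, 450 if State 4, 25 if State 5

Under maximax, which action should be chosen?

Row maxima: I=675, II=750, III=900, IV=450
Best best-case = 900 → III.

III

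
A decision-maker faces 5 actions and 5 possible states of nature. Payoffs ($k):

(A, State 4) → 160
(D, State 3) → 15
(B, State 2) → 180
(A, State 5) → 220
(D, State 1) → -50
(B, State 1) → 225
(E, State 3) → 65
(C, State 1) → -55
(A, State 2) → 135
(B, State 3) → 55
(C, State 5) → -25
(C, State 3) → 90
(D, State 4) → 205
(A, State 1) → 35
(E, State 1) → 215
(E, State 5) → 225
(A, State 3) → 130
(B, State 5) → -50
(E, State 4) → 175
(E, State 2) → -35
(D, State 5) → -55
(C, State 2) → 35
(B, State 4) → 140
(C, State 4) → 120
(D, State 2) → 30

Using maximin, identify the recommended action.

Row minima: A=35, B=-50, C=-55, D=-55, E=-35
Best worst-case = 35 → A.

A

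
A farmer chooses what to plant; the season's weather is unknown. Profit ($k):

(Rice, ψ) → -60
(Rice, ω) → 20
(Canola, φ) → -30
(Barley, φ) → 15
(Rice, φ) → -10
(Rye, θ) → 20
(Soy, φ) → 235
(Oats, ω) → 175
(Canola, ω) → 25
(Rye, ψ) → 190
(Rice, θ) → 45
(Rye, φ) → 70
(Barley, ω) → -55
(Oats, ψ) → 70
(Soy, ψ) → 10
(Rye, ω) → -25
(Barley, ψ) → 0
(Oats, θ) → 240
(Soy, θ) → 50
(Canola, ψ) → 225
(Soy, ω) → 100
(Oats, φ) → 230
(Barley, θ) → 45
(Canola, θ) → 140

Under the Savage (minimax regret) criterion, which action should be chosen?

Oats

Column bests: θ=240, φ=235, ψ=225, ω=175.
Rice regrets: 195, 245, 285, 155 → max 285
Oats regrets: 0, 5, 155, 0 → max 155
Canola regrets: 100, 265, 0, 150 → max 265
Rye regrets: 220, 165, 35, 200 → max 220
Soy regrets: 190, 0, 215, 75 → max 215
Barley regrets: 195, 220, 225, 230 → max 230
Smallest max regret = 155 → Oats.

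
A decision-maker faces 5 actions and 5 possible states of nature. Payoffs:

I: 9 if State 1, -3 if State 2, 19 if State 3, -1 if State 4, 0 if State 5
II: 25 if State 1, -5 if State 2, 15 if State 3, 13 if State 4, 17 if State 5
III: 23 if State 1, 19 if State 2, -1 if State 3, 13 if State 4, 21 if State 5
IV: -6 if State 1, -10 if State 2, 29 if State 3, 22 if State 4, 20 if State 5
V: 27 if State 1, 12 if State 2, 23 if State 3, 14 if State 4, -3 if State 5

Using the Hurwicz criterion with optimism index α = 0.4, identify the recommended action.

I: 0.4·19 + 0.6·(-3) = 5.8
II: 0.4·25 + 0.6·(-5) = 7
III: 0.4·23 + 0.6·(-1) = 8.6
IV: 0.4·29 + 0.6·(-10) = 5.6
V: 0.4·27 + 0.6·(-3) = 9
Highest Hurwicz score = 9 → V.

V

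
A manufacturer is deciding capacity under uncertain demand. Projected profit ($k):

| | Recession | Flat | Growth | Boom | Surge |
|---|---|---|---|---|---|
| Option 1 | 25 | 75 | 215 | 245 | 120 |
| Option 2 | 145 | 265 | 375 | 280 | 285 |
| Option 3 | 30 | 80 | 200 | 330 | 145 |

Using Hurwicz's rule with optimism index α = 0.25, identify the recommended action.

Option 1: 0.25·245 + 0.75·25 = 80
Option 2: 0.25·375 + 0.75·145 = 202.5
Option 3: 0.25·330 + 0.75·30 = 105
Highest Hurwicz score = 202.5 → Option 2.

Option 2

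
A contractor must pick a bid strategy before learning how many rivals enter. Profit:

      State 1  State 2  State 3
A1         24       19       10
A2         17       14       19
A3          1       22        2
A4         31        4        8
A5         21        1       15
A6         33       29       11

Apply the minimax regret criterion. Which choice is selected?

A6

Column bests: State 1=33, State 2=29, State 3=19.
A1 regrets: 9, 10, 9 → max 10
A2 regrets: 16, 15, 0 → max 16
A3 regrets: 32, 7, 17 → max 32
A4 regrets: 2, 25, 11 → max 25
A5 regrets: 12, 28, 4 → max 28
A6 regrets: 0, 0, 8 → max 8
Smallest max regret = 8 → A6.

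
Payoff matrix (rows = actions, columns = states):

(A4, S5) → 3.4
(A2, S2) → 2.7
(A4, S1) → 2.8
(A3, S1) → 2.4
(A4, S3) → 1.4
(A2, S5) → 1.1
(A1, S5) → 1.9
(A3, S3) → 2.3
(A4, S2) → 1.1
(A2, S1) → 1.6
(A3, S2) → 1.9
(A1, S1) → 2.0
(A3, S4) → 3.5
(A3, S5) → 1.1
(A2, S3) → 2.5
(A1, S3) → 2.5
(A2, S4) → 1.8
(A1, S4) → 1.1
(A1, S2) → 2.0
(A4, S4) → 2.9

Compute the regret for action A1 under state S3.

0.0

Best payoff under S3 is 2.5.
Regret = 2.5 − 2.5 = 0.0.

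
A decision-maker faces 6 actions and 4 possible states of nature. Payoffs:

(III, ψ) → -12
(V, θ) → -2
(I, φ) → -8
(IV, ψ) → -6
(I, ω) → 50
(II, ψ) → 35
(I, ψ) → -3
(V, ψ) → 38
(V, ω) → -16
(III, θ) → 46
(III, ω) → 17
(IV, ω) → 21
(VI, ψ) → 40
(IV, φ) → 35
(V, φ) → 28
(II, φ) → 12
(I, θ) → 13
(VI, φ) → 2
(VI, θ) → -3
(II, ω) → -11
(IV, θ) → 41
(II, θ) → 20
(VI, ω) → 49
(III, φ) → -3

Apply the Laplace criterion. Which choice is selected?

Row averages: I=13, II=14, III=12, IV=22.75, V=12, VI=22
Highest average = 22.75 → IV.

IV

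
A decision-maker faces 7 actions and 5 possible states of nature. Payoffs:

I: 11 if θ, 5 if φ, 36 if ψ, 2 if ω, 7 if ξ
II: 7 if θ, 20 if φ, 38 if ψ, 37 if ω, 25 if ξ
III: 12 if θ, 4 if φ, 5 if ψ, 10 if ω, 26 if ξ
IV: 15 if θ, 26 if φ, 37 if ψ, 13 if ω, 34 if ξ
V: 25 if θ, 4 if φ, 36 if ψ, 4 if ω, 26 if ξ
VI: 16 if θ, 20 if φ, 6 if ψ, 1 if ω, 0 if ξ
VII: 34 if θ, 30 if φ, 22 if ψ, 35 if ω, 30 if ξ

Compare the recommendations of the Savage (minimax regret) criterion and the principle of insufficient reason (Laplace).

minimax regret → VII; laplace → VII (agree)

Column bests: θ=34, φ=30, ψ=38, ω=37, ξ=34.
I regrets: 23, 25, 2, 35, 27 → max 35
II regrets: 27, 10, 0, 0, 9 → max 27
III regrets: 22, 26, 33, 27, 8 → max 33
IV regrets: 19, 4, 1, 24, 0 → max 24
V regrets: 9, 26, 2, 33, 8 → max 33
VI regrets: 18, 10, 32, 36, 34 → max 36
VII regrets: 0, 0, 16, 2, 4 → max 16
Smallest max regret = 16 → VII.
Row averages: I=12.2, II=25.4, III=11.4, IV=25, V=19, VI=8.6, VII=30.2
Highest average = 30.2 → VII.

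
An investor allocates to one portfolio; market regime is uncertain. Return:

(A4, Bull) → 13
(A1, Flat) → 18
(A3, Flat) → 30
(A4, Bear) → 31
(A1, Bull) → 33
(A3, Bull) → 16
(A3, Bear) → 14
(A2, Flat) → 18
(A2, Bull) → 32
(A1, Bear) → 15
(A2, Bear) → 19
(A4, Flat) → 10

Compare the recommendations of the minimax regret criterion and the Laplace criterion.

minimax regret → A2; laplace → A2 (agree)

Column bests: Bear=31, Flat=30, Bull=33.
A1 regrets: 16, 12, 0 → max 16
A2 regrets: 12, 12, 1 → max 12
A3 regrets: 17, 0, 17 → max 17
A4 regrets: 0, 20, 20 → max 20
Smallest max regret = 12 → A2.
Row averages: A1=22, A2=23, A3=20, A4=18
Highest average = 23 → A2.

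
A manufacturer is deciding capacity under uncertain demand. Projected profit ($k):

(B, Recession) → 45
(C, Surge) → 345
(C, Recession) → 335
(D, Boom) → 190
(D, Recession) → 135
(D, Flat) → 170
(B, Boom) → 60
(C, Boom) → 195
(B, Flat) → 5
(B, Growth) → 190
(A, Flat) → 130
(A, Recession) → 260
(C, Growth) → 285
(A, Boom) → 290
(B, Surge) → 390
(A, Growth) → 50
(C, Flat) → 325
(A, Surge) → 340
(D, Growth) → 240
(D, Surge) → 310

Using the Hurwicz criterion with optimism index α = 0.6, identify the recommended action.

C

A: 0.6·340 + 0.4·50 = 224
B: 0.6·390 + 0.4·5 = 236
C: 0.6·345 + 0.4·195 = 285
D: 0.6·310 + 0.4·135 = 240
Highest Hurwicz score = 285 → C.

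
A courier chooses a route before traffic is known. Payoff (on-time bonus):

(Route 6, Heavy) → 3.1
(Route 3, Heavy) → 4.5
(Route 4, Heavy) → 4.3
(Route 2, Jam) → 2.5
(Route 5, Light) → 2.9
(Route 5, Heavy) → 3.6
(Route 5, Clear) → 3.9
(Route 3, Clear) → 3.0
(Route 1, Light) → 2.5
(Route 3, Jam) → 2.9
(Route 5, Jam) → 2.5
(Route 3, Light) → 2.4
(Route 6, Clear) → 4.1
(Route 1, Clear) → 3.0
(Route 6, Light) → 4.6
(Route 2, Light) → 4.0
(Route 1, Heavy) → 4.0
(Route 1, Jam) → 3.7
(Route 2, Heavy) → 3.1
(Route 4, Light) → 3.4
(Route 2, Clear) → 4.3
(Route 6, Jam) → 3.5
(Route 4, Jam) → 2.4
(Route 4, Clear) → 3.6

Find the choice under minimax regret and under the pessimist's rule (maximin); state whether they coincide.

Column bests: Clear=4.3, Light=4.6, Heavy=4.5, Jam=3.7.
Route 1 regrets: 1.3, 2.1, 0.5, 0.0 → max 2.1
Route 2 regrets: 0.0, 0.6, 1.4, 1.2 → max 1.4
Route 3 regrets: 1.3, 2.2, 0.0, 0.8 → max 2.2
Route 4 regrets: 0.7, 1.2, 0.2, 1.3 → max 1.3
Route 5 regrets: 0.4, 1.7, 0.9, 1.2 → max 1.7
Route 6 regrets: 0.2, 0.0, 1.4, 0.2 → max 1.4
Smallest max regret = 1.3 → Route 4.
Row minima: Route 1=2.5, Route 2=2.5, Route 3=2.4, Route 4=2.4, Route 5=2.5, Route 6=3.1
Best worst-case = 3.1 → Route 6.

minimax regret → Route 4; maximin → Route 6 (disagree)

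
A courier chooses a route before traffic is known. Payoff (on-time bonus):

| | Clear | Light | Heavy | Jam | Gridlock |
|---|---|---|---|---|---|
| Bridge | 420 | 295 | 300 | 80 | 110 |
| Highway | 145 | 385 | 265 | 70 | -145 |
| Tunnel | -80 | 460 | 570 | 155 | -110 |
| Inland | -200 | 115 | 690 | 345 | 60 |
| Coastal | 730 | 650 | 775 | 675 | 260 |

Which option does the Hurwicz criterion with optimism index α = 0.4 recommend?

Bridge: 0.4·420 + 0.6·80 = 216
Highway: 0.4·385 + 0.6·(-145) = 67
Tunnel: 0.4·570 + 0.6·(-110) = 162
Inland: 0.4·690 + 0.6·(-200) = 156
Coastal: 0.4·775 + 0.6·260 = 466
Highest Hurwicz score = 466 → Coastal.

Coastal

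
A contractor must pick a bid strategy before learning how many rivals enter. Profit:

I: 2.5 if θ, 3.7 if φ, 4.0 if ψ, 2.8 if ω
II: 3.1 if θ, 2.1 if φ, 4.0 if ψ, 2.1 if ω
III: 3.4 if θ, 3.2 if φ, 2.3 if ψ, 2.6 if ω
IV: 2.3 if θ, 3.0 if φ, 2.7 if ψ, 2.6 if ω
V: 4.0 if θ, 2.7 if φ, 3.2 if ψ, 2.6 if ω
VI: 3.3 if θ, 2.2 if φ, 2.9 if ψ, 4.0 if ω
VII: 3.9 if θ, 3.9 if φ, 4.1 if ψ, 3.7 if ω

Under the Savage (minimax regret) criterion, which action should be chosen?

VII

Column bests: θ=4.0, φ=3.9, ψ=4.1, ω=4.0.
I regrets: 1.5, 0.2, 0.1, 1.2 → max 1.5
II regrets: 0.9, 1.8, 0.1, 1.9 → max 1.9
III regrets: 0.6, 0.7, 1.8, 1.4 → max 1.8
IV regrets: 1.7, 0.9, 1.4, 1.4 → max 1.7
V regrets: 0.0, 1.2, 0.9, 1.4 → max 1.4
VI regrets: 0.7, 1.7, 1.2, 0.0 → max 1.7
VII regrets: 0.1, 0.0, 0.0, 0.3 → max 0.3
Smallest max regret = 0.3 → VII.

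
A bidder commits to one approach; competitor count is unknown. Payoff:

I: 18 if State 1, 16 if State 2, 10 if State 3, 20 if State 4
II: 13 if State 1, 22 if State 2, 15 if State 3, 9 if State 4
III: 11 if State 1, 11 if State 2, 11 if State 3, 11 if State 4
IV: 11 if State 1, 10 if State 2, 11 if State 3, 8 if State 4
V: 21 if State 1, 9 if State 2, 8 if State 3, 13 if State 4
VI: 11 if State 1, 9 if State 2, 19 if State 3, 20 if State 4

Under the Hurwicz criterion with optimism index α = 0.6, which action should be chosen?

II

I: 0.6·20 + 0.4·10 = 16
II: 0.6·22 + 0.4·9 = 16.8
III: 0.6·11 + 0.4·11 = 11
IV: 0.6·11 + 0.4·8 = 9.8
V: 0.6·21 + 0.4·8 = 15.8
VI: 0.6·20 + 0.4·9 = 15.6
Highest Hurwicz score = 16.8 → II.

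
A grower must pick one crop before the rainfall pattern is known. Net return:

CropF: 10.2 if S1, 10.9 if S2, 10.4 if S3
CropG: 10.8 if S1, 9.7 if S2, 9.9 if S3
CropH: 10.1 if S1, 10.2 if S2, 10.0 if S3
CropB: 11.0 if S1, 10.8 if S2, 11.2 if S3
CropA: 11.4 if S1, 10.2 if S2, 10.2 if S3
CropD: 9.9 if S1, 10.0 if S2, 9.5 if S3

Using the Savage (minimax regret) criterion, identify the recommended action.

Column bests: S1=11.4, S2=10.9, S3=11.2.
CropF regrets: 1.2, 0.0, 0.8 → max 1.2
CropG regrets: 0.6, 1.2, 1.3 → max 1.3
CropH regrets: 1.3, 0.7, 1.2 → max 1.3
CropB regrets: 0.4, 0.1, 0.0 → max 0.4
CropA regrets: 0.0, 0.7, 1.0 → max 1.0
CropD regrets: 1.5, 0.9, 1.7 → max 1.7
Smallest max regret = 0.4 → CropB.

CropB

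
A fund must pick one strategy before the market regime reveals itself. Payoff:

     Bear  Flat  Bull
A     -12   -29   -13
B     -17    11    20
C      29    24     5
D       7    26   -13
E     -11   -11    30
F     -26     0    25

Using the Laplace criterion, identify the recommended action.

Row averages: A=-18, B=14/3, C=58/3, D=20/3, E=8/3, F=-1/3
Highest average = 58/3 → C.

C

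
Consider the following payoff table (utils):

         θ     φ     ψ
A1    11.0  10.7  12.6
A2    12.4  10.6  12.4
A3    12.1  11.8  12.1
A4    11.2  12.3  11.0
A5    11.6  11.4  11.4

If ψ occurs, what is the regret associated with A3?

0.5

Best payoff under ψ is 12.6.
Regret = 12.6 − 12.1 = 0.5.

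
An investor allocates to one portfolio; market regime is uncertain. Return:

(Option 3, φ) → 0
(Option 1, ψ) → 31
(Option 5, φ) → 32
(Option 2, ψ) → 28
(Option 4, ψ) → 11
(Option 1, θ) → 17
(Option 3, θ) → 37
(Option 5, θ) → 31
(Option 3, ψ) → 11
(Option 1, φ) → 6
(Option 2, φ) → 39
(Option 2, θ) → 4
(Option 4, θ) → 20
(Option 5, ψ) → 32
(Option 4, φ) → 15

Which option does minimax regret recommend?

Column bests: θ=37, φ=39, ψ=32.
Option 1 regrets: 20, 33, 1 → max 33
Option 2 regrets: 33, 0, 4 → max 33
Option 3 regrets: 0, 39, 21 → max 39
Option 4 regrets: 17, 24, 21 → max 24
Option 5 regrets: 6, 7, 0 → max 7
Smallest max regret = 7 → Option 5.

Option 5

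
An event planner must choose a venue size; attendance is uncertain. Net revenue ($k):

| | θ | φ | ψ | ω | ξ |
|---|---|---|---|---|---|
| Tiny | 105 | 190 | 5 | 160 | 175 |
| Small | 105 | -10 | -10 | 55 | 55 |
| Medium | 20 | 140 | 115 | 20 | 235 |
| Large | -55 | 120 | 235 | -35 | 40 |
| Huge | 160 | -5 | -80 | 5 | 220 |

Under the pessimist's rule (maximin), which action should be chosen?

Row minima: Tiny=5, Small=-10, Medium=20, Large=-55, Huge=-80
Best worst-case = 20 → Medium.

Medium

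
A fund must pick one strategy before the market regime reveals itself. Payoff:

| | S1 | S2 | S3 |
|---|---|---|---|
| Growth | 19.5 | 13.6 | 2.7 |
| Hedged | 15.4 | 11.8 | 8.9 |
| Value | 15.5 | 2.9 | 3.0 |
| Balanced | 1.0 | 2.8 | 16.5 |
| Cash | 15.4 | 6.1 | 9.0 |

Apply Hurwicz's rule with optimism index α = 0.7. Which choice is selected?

Growth

Growth: 0.7·19.5 + 0.3·2.7 = 14.46
Hedged: 0.7·15.4 + 0.3·8.9 = 13.45
Value: 0.7·15.5 + 0.3·2.9 = 11.72
Balanced: 0.7·16.5 + 0.3·1.0 = 11.85
Cash: 0.7·15.4 + 0.3·6.1 = 12.61
Highest Hurwicz score = 14.46 → Growth.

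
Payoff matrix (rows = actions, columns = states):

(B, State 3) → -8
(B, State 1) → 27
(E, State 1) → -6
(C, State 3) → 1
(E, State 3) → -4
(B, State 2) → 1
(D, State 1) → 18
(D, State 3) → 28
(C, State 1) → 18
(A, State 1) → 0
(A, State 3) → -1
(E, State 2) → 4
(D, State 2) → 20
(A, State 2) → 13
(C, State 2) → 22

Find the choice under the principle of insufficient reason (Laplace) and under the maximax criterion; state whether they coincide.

Row averages: A=4, B=20/3, C=41/3, D=22, E=-2
Highest average = 22 → D.
Row maxima: A=13, B=27, C=22, D=28, E=4
Best best-case = 28 → D.

laplace → D; maximax → D (agree)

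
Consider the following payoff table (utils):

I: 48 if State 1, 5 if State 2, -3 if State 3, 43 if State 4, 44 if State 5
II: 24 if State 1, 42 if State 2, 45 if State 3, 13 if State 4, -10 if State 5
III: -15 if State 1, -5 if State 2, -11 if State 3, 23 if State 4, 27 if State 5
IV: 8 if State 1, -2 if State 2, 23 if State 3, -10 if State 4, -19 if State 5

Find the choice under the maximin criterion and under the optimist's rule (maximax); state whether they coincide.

Row minima: I=-3, II=-10, III=-15, IV=-19
Best worst-case = -3 → I.
Row maxima: I=48, II=45, III=27, IV=23
Best best-case = 48 → I.

maximin → I; maximax → I (agree)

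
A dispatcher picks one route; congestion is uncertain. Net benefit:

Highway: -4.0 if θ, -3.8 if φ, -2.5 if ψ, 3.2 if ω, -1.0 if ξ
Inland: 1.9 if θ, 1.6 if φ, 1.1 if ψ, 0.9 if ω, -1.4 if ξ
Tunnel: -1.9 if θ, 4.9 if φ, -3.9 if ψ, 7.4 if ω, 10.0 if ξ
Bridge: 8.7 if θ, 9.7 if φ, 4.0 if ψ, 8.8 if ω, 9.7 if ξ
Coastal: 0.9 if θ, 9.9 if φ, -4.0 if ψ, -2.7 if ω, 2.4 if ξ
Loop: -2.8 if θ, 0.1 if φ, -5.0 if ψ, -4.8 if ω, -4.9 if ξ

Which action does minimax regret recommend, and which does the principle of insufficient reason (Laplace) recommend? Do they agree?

minimax regret → Bridge; laplace → Bridge (agree)

Column bests: θ=8.7, φ=9.9, ψ=4.0, ω=8.8, ξ=10.0.
Highway regrets: 12.7, 13.7, 6.5, 5.6, 11.0 → max 13.7
Inland regrets: 6.8, 8.3, 2.9, 7.9, 11.4 → max 11.4
Tunnel regrets: 10.6, 5.0, 7.9, 1.4, 0.0 → max 10.6
Bridge regrets: 0.0, 0.2, 0.0, 0.0, 0.3 → max 0.3
Coastal regrets: 7.8, 0.0, 8.0, 11.5, 7.6 → max 11.5
Loop regrets: 11.5, 9.8, 9.0, 13.6, 14.9 → max 14.9
Smallest max regret = 0.3 → Bridge.
Row averages: Highway=-1.62, Inland=0.82, Tunnel=3.3, Bridge=8.18, Coastal=1.3, Loop=-3.48
Highest average = 8.18 → Bridge.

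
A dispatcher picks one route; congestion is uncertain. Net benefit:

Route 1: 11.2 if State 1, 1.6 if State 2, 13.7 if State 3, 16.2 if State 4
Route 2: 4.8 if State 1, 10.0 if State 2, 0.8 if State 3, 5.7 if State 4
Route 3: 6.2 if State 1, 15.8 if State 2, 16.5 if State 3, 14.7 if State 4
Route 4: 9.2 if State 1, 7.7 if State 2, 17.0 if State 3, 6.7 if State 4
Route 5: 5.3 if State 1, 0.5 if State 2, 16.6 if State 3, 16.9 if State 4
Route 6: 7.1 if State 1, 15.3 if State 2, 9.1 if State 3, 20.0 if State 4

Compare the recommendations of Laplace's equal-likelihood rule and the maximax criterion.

laplace → Route 3; maximax → Route 6 (disagree)

Row averages: Route 1=10.675, Route 2=5.325, Route 3=13.3, Route 4=10.15, Route 5=9.825, Route 6=12.875
Highest average = 13.3 → Route 3.
Row maxima: Route 1=16.2, Route 2=10.0, Route 3=16.5, Route 4=17.0, Route 5=16.9, Route 6=20.0
Best best-case = 20.0 → Route 6.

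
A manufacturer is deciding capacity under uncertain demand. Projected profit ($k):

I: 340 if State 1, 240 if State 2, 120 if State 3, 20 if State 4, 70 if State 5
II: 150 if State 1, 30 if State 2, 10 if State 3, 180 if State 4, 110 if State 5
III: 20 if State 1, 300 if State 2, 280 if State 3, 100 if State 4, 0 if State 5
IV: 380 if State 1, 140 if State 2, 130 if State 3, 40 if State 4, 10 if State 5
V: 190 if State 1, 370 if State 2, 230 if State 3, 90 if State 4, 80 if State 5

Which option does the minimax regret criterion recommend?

I

Column bests: State 1=380, State 2=370, State 3=280, State 4=180, State 5=110.
I regrets: 40, 130, 160, 160, 40 → max 160
II regrets: 230, 340, 270, 0, 0 → max 340
III regrets: 360, 70, 0, 80, 110 → max 360
IV regrets: 0, 230, 150, 140, 100 → max 230
V regrets: 190, 0, 50, 90, 30 → max 190
Smallest max regret = 160 → I.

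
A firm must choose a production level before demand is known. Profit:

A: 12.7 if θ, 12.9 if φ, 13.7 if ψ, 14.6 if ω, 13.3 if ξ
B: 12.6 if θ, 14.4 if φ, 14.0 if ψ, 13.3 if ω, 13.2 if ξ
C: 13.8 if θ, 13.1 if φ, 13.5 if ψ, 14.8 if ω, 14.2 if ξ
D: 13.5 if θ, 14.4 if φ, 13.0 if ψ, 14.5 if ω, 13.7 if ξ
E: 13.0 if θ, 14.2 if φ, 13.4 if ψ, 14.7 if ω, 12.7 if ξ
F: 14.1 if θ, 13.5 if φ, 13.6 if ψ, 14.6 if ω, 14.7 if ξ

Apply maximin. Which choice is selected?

F

Row minima: A=12.7, B=12.6, C=13.1, D=13.0, E=12.7, F=13.5
Best worst-case = 13.5 → F.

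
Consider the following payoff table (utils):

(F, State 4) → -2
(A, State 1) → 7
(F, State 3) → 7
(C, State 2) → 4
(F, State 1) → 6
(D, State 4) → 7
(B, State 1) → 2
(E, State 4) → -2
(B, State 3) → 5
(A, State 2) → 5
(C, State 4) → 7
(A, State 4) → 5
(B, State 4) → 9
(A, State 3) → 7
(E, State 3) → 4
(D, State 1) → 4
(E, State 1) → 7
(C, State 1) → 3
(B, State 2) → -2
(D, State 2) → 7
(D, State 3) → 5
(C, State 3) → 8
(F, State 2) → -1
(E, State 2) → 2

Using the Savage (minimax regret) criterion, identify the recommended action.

D

Column bests: State 1=7, State 2=7, State 3=8, State 4=9.
A regrets: 0, 2, 1, 4 → max 4
B regrets: 5, 9, 3, 0 → max 9
C regrets: 4, 3, 0, 2 → max 4
D regrets: 3, 0, 3, 2 → max 3
E regrets: 0, 5, 4, 11 → max 11
F regrets: 1, 8, 1, 11 → max 11
Smallest max regret = 3 → D.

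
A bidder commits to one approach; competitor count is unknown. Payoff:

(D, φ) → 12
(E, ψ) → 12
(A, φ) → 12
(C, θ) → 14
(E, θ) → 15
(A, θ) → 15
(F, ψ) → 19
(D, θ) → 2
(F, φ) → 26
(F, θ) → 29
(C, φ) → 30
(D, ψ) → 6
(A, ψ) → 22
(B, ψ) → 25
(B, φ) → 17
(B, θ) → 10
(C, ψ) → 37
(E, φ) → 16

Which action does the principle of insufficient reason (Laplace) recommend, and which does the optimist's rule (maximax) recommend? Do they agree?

Row averages: A=49/3, B=52/3, C=27, D=20/3, E=43/3, F=74/3
Highest average = 27 → C.
Row maxima: A=22, B=25, C=37, D=12, E=16, F=29
Best best-case = 37 → C.

laplace → C; maximax → C (agree)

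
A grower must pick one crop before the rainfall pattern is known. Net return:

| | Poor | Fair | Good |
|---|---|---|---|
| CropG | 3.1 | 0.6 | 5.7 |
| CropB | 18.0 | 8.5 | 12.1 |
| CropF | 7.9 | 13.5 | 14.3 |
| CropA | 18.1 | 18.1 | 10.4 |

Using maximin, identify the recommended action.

CropA

Row minima: CropG=0.6, CropB=8.5, CropF=7.9, CropA=10.4
Best worst-case = 10.4 → CropA.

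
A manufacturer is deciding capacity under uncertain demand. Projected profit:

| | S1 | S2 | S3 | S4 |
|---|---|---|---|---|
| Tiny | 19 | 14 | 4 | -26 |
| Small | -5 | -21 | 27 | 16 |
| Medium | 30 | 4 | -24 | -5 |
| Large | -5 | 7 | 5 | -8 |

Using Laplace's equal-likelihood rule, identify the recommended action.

Small

Row averages: Tiny=2.75, Small=4.25, Medium=1.25, Large=-0.25
Highest average = 4.25 → Small.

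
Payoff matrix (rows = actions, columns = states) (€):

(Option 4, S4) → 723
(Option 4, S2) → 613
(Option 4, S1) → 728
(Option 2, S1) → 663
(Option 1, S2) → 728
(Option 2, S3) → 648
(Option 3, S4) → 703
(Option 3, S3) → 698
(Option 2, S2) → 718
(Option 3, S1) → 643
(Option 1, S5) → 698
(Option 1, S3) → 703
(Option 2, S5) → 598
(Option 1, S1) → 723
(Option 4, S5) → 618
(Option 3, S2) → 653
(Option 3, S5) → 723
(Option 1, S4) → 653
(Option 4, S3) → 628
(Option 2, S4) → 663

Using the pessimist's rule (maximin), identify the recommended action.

Option 1

Row minima: Option 1=653, Option 2=598, Option 3=643, Option 4=613
Best worst-case = 653 → Option 1.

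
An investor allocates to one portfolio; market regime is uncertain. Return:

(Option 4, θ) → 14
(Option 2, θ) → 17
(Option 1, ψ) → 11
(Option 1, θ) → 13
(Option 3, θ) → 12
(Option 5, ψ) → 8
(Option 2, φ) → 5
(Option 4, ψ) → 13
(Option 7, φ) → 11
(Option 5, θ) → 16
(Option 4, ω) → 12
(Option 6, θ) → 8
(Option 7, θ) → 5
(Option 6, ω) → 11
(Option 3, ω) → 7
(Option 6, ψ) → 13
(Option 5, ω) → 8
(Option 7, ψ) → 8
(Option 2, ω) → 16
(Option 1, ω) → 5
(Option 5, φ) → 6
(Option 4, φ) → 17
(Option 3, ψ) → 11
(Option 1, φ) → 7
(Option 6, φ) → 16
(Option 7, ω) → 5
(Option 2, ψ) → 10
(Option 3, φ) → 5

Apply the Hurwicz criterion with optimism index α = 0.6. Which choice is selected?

Option 4

Option 1: 0.6·13 + 0.4·5 = 9.8
Option 2: 0.6·17 + 0.4·5 = 12.2
Option 3: 0.6·12 + 0.4·5 = 9.2
Option 4: 0.6·17 + 0.4·12 = 15
Option 5: 0.6·16 + 0.4·6 = 12
Option 6: 0.6·16 + 0.4·8 = 12.8
Option 7: 0.6·11 + 0.4·5 = 8.6
Highest Hurwicz score = 15 → Option 4.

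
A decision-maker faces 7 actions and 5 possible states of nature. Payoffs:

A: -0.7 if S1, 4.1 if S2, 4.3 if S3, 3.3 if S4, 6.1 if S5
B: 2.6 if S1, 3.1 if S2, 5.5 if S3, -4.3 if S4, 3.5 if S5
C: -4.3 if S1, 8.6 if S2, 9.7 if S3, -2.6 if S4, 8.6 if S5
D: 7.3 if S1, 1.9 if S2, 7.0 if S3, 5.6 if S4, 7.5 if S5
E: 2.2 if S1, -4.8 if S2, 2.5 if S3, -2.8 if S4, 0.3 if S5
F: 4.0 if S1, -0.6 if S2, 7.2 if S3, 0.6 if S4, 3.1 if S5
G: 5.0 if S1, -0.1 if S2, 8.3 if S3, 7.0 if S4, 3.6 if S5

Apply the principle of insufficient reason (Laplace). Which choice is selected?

D

Row averages: A=3.42, B=2.08, C=4, D=5.86, E=-0.52, F=2.86, G=4.76
Highest average = 5.86 → D.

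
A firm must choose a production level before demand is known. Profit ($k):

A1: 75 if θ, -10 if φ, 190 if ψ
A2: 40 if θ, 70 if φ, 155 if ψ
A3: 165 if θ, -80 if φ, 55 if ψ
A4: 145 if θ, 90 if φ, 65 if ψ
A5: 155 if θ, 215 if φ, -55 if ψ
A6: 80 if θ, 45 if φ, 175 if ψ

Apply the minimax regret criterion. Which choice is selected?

A4

Column bests: θ=165, φ=215, ψ=190.
A1 regrets: 90, 225, 0 → max 225
A2 regrets: 125, 145, 35 → max 145
A3 regrets: 0, 295, 135 → max 295
A4 regrets: 20, 125, 125 → max 125
A5 regrets: 10, 0, 245 → max 245
A6 regrets: 85, 170, 15 → max 170
Smallest max regret = 125 → A4.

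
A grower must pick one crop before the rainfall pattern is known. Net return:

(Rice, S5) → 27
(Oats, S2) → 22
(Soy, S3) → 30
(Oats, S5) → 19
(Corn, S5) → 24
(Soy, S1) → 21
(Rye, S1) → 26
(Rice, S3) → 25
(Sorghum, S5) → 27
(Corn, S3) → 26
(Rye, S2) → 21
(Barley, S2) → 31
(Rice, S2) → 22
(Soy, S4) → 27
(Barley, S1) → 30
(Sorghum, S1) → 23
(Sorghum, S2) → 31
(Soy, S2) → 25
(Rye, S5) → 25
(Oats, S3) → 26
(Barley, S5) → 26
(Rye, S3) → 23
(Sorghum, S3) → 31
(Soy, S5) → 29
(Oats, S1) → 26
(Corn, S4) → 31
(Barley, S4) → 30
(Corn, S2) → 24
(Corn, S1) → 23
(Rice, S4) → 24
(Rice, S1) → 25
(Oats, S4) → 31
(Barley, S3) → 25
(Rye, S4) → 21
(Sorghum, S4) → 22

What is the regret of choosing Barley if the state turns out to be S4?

1

Best payoff under S4 is 31.
Regret = 31 − 30 = 1.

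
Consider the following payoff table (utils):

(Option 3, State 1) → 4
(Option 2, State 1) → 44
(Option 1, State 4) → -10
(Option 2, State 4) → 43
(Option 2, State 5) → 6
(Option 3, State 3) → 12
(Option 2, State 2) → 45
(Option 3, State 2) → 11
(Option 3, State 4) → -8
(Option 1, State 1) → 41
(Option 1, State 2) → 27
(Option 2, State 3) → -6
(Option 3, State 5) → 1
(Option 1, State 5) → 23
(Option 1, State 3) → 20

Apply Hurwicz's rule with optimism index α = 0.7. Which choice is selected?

Option 1: 0.7·41 + 0.3·(-10) = 25.7
Option 2: 0.7·45 + 0.3·(-6) = 29.7
Option 3: 0.7·12 + 0.3·(-8) = 6
Highest Hurwicz score = 29.7 → Option 2.

Option 2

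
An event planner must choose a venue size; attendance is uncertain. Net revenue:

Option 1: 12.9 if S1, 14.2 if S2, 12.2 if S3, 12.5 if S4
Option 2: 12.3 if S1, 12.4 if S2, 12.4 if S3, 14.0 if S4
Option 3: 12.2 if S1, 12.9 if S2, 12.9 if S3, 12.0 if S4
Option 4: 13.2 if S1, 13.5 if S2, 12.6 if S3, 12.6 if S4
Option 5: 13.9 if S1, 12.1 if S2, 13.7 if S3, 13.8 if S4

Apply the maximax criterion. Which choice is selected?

Row maxima: Option 1=14.2, Option 2=14.0, Option 3=12.9, Option 4=13.5, Option 5=13.9
Best best-case = 14.2 → Option 1.

Option 1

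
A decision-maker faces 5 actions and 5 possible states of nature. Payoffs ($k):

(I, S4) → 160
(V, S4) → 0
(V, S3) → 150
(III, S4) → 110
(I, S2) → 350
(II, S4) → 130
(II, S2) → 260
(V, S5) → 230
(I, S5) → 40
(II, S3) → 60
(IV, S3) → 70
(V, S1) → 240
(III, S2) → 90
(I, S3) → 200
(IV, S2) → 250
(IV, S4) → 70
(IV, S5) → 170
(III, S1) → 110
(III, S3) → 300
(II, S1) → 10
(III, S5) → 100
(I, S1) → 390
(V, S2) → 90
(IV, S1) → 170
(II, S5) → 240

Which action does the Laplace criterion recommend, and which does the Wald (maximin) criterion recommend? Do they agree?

Row averages: I=228, II=140, III=142, IV=146, V=142
Highest average = 228 → I.
Row minima: I=40, II=10, III=90, IV=70, V=0
Best worst-case = 90 → III.

laplace → I; maximin → III (disagree)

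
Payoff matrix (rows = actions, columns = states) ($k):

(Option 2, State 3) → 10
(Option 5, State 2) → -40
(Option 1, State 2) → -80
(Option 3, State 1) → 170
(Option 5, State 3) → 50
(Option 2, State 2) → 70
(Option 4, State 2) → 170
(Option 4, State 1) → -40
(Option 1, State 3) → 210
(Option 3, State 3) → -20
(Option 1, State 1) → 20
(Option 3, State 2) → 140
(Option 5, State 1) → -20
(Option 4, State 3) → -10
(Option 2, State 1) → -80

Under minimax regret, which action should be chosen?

Option 5

Column bests: State 1=170, State 2=170, State 3=210.
Option 1 regrets: 150, 250, 0 → max 250
Option 2 regrets: 250, 100, 200 → max 250
Option 3 regrets: 0, 30, 230 → max 230
Option 4 regrets: 210, 0, 220 → max 220
Option 5 regrets: 190, 210, 160 → max 210
Smallest max regret = 210 → Option 5.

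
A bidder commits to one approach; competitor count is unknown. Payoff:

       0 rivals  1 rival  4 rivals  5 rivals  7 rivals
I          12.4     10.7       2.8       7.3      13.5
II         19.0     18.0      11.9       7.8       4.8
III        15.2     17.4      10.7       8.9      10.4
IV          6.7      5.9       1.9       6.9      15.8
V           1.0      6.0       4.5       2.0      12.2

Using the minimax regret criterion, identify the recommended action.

Column bests: 0 rivals=19.0, 1 rival=18.0, 4 rivals=11.9, 5 rivals=8.9, 7 rivals=15.8.
I regrets: 6.6, 7.3, 9.1, 1.6, 2.3 → max 9.1
II regrets: 0.0, 0.0, 0.0, 1.1, 11.0 → max 11.0
III regrets: 3.8, 0.6, 1.2, 0.0, 5.4 → max 5.4
IV regrets: 12.3, 12.1, 10.0, 2.0, 0.0 → max 12.3
V regrets: 18.0, 12.0, 7.4, 6.9, 3.6 → max 18.0
Smallest max regret = 5.4 → III.

III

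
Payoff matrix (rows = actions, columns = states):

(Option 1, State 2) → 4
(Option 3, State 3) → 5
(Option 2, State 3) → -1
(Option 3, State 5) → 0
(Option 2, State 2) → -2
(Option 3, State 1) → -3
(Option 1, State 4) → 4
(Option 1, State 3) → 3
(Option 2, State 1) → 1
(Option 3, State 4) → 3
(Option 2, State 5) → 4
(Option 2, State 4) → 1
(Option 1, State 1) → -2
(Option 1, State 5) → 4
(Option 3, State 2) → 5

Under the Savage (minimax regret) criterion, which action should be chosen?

Option 1

Column bests: State 1=1, State 2=5, State 3=5, State 4=4, State 5=4.
Option 1 regrets: 3, 1, 2, 0, 0 → max 3
Option 2 regrets: 0, 7, 6, 3, 0 → max 7
Option 3 regrets: 4, 0, 0, 1, 4 → max 4
Smallest max regret = 3 → Option 1.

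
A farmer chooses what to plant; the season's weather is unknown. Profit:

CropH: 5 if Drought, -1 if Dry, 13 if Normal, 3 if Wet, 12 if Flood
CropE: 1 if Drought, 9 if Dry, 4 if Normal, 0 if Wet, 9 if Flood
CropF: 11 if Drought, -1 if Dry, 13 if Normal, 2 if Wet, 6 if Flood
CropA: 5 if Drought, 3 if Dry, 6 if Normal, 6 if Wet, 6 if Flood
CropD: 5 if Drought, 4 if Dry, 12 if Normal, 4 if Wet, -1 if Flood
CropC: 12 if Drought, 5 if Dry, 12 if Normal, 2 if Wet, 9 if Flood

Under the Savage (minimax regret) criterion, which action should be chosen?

CropC

Column bests: Drought=12, Dry=9, Normal=13, Wet=6, Flood=12.
CropH regrets: 7, 10, 0, 3, 0 → max 10
CropE regrets: 11, 0, 9, 6, 3 → max 11
CropF regrets: 1, 10, 0, 4, 6 → max 10
CropA regrets: 7, 6, 7, 0, 6 → max 7
CropD regrets: 7, 5, 1, 2, 13 → max 13
CropC regrets: 0, 4, 1, 4, 3 → max 4
Smallest max regret = 4 → CropC.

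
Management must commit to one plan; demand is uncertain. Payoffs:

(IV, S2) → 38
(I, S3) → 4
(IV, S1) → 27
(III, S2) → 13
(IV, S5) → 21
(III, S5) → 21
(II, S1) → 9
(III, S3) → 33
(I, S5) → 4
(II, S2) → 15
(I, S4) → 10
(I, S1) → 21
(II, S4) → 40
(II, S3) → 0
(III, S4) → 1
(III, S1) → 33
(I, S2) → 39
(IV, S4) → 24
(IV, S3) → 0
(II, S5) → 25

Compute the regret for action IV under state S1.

Best payoff under S1 is 33.
Regret = 33 − 27 = 6.

6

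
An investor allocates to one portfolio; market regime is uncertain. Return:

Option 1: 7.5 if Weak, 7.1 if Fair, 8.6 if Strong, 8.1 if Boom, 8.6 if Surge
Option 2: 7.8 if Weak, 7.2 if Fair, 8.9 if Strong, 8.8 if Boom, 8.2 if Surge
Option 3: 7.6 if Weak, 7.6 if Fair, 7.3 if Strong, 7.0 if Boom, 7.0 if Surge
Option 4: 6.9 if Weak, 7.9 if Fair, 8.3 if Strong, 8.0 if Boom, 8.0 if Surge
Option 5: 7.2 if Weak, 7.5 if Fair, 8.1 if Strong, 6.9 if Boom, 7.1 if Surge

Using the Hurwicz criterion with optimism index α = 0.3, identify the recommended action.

Option 1: 0.3·8.6 + 0.7·7.1 = 7.55
Option 2: 0.3·8.9 + 0.7·7.2 = 7.71
Option 3: 0.3·7.6 + 0.7·7.0 = 7.18
Option 4: 0.3·8.3 + 0.7·6.9 = 7.32
Option 5: 0.3·8.1 + 0.7·6.9 = 7.26
Highest Hurwicz score = 7.71 → Option 2.

Option 2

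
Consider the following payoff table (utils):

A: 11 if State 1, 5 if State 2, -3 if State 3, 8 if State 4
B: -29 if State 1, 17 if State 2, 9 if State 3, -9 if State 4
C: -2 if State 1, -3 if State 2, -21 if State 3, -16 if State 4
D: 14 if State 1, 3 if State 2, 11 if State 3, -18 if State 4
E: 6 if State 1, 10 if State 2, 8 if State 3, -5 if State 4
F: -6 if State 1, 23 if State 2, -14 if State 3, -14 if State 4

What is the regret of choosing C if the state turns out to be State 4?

24

Best payoff under State 4 is 8.
Regret = 8 − (-16) = 24.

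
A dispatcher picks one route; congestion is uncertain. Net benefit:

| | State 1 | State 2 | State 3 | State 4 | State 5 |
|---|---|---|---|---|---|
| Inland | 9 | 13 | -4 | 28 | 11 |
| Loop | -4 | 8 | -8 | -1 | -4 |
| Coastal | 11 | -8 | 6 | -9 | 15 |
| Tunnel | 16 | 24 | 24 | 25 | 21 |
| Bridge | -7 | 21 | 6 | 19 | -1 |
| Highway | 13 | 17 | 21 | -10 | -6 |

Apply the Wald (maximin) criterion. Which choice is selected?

Row minima: Inland=-4, Loop=-8, Coastal=-9, Tunnel=16, Bridge=-7, Highway=-10
Best worst-case = 16 → Tunnel.

Tunnel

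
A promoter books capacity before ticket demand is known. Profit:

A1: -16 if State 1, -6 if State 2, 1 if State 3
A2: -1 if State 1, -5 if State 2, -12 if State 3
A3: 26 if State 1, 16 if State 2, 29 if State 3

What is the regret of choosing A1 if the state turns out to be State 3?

Best payoff under State 3 is 29.
Regret = 29 − 1 = 28.

28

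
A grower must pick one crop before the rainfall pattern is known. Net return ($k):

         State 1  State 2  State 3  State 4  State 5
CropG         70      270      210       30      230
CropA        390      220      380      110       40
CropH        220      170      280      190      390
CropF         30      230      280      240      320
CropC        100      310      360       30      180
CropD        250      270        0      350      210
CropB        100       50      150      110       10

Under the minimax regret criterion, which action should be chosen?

Column bests: State 1=390, State 2=310, State 3=380, State 4=350, State 5=390.
CropG regrets: 320, 40, 170, 320, 160 → max 320
CropA regrets: 0, 90, 0, 240, 350 → max 350
CropH regrets: 170, 140, 100, 160, 0 → max 170
CropF regrets: 360, 80, 100, 110, 70 → max 360
CropC regrets: 290, 0, 20, 320, 210 → max 320
CropD regrets: 140, 40, 380, 0, 180 → max 380
CropB regrets: 290, 260, 230, 240, 380 → max 380
Smallest max regret = 170 → CropH.

CropH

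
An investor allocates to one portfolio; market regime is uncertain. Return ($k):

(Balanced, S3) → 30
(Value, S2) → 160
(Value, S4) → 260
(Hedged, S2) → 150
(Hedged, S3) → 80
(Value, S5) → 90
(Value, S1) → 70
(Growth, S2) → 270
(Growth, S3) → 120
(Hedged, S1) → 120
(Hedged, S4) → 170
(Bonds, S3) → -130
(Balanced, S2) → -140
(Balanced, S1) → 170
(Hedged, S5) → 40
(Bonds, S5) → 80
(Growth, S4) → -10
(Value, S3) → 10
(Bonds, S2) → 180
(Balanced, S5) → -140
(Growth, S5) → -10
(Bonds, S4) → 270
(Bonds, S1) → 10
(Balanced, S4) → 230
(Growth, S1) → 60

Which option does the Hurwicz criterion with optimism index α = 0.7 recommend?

Growth

Balanced: 0.7·230 + 0.3·(-140) = 119
Bonds: 0.7·270 + 0.3·(-130) = 150
Hedged: 0.7·170 + 0.3·40 = 131
Growth: 0.7·270 + 0.3·(-10) = 186
Value: 0.7·260 + 0.3·10 = 185
Highest Hurwicz score = 186 → Growth.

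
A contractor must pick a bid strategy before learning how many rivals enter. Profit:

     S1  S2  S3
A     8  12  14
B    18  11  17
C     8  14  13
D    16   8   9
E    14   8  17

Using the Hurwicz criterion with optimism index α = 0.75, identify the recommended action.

B

A: 0.75·14 + 0.25·8 = 12.5
B: 0.75·18 + 0.25·11 = 16.25
C: 0.75·14 + 0.25·8 = 12.5
D: 0.75·16 + 0.25·8 = 14
E: 0.75·17 + 0.25·8 = 14.75
Highest Hurwicz score = 16.25 → B.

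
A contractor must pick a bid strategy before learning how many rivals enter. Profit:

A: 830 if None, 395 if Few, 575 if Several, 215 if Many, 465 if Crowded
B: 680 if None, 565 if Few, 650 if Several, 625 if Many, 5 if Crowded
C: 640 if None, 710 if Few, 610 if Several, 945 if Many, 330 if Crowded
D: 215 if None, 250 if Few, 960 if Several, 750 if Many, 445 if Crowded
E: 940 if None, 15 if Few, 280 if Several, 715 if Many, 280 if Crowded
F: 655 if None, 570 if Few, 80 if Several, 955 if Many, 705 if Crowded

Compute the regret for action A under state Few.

315

Best payoff under Few is 710.
Regret = 710 − 395 = 315.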